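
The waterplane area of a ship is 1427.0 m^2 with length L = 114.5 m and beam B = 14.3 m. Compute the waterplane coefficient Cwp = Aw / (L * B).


Formula: Cwp = Aw / (L * B)
Step 1 — L * B = 114.5 * 14.3 = 1637.35 m^2
Step 2 — Cwp = 1427.0 / 1637.35 ≈ 0.87153 (5 s.f.)

0.87153


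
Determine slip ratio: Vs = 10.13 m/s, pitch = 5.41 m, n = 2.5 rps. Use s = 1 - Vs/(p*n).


Formula: s = 1 - Vs / (p * n)
Step 1 — p * n = 5.41 * 2.5 = 13.525
Step 2 — Vs / (p*n) = 10.13 / 13.525 = 0.748983 (6 d.p.)
Step 3 — s = 1 - 0.748983 = 0.251017

0.251017


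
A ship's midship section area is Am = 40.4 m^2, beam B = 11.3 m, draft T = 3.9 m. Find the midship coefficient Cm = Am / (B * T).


Formula: Cm = Am / (B * T)
Step 1 — B * T = 11.3 * 3.9 = 44.07 m^2
Step 2 — Cm = 40.4 / 44.07 ≈ 0.91672 (5 s.f.)

0.91672


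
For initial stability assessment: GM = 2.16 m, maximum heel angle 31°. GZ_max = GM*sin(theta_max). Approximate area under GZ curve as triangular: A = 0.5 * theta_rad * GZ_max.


Formula: GZ_max = GM * sin(theta); Area = 0.5 * theta_rad * GZ_max
Step 1 — GZ_max = 2.16 * sin(31°) = 2.16 * 0.515038 = 1.112482 m
Step 2 — theta_rad = 31 * pi/180 = 0.541052 rad
Step 3 — Area = 0.5 * 0.541052 * 1.112482 ≈ 0.30096 m·rad (5 s.f.)

0.30096 m·rad


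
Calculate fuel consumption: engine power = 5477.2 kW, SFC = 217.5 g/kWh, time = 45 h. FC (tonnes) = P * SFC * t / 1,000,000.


Formula: FC (tonnes) = P * SFC * t / 1,000,000
Step 1 — P * SFC * t = 5477.2 * 217.5 * 45 = 53608095.0 g
Step 2 — FC (tonnes) = 53608095.0 / 1,000,000 ≈ 53.608 tonnes (5 s.f.)

53.608 tonnes


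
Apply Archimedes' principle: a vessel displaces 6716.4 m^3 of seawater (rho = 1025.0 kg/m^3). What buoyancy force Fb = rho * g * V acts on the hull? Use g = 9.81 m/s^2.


Formula: Fb = rho * g * V
Substituting: Fb = 1025.0 * 9.81 * 6716.4
Intermediate: 1025.0 * 9.81 = 10055.25
Result: Fb = 10055.25 * 6716.4 ≈ 67535000 N (5 s.f.)

67535000 N


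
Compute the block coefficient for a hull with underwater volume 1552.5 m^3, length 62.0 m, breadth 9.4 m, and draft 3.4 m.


Formula: Cb = V / (L * B * T)
Step 1 — L * B * T = 62.0 * 9.4 * 3.4 = 1981.52 m^3
Step 2 — Cb = 1552.5 / 1981.52 ≈ 0.78349 (5 s.f.)

0.78349


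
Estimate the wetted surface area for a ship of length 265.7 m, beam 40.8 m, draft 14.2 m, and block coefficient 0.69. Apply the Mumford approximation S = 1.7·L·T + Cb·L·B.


Formula: S = 1.7*L*T + V/T with V = Cb*L*B*T, i.e. S = L * (1.7*T + Cb*B)
Step 1 — 1.7*T = 1.7 * 14.2 = 24.14 m
Step 2 — Cb*B = 0.69 * 40.8 = 28.152 m
Step 3 — 1.7*T + Cb*B = 24.14 + 28.152 = 52.292 m
Step 4 — S = 265.7 * 52.292 ≈ 13894 m^2 (5 s.f.)

13894 m^2


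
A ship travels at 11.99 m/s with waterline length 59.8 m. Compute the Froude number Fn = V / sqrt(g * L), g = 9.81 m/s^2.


Formula: Fn = V / sqrt(g * L)
Step 1 — g * L = 9.81 * 59.8 = 586.638
Step 2 — sqrt(g * L) = sqrt(586.638) = 24.220611
Step 3 — Fn = 11.99 / 24.220611 ≈ 0.49503 (5 s.f.)

0.49503


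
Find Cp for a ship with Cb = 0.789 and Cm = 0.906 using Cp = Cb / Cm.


Formula: Cp = Cb / Cm
Substituting: Cp = 0.789 / 0.906
Result: Cp ≈ 0.87086 (5 s.f.)

0.87086


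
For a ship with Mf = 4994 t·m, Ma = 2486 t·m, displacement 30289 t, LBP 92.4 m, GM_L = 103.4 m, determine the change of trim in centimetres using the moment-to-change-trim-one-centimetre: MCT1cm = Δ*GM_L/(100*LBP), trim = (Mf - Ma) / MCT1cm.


Formula: net trimming moment = Mf - Ma; MCT1cm = Δ*GM_L/(100*LBP); trim = net moment / MCT1cm
Step 1 — net trimming moment = 4994 - 2486 = 2508 t·m
Step 2 — MCT1cm = 30289 * 103.4 / (100 * 92.4) = 338.9483 t·m/cm
Step 3 — trim = 2508 / 338.9483 ≈ 7.3994 cm (5 s.f.)

7.3994 cm


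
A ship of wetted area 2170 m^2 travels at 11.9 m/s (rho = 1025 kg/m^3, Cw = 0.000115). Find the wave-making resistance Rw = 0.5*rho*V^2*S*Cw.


Formula: Rw = 0.5 * rho * V^2 * S * Cw
Step 1 — V^2 = 11.9^2 = 141.61
Step 2 — 0.5 * rho * V^2 = 0.5 * 1025 * 141.61 = 72575.125
Step 3 — Rw = 72575.125 * 2170 * 0.000115 ≈ 18111 N (5 s.f.)

18111 N


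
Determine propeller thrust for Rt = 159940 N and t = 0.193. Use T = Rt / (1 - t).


Formula: T = Rt / (1 - t)
Step 1 — (1 - t) = 1 - 0.193 = 0.807
Step 2 — T = 159940 / 0.807 ≈ 198190 N (5 s.f.)

198190 N


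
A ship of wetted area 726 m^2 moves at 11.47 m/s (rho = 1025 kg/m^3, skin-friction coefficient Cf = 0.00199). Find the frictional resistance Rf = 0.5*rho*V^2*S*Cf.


Formula: Rf = 0.5 * rho * V^2 * S * Cf
Step 1 — V^2 = 11.47^2 = 131.5609
Step 2 — 0.5 * rho * V^2 = 0.5 * 1025 * 131.5609 = 67424.96125
Step 3 — Rf = 67424.96125 * 726 * 0.00199 ≈ 97412 N (5 s.f.)

97412 N


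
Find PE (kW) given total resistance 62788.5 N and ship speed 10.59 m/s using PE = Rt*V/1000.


Formula: PE = Rt * V / 1000 (kW)
Step 1 — PE (W) = 62788.5 * 10.59 = 664930.215 W
Step 2 — PE (kW) = 664930.215 / 1000 ≈ 664.93 kW (5 s.f.)

664.93 kW


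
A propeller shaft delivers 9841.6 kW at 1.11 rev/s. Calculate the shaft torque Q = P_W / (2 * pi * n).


Formula: Q = P_W / (2 * pi * n)
Step 1 — P_W = 9841.6 kW * 1000 = 9841600.0 W
Step 2 — 2 * pi * n = 2 * pi * 1.11 = 6.974336
Step 3 — Q = 9841600.0 / 6.974336 ≈ 1411100 N·m (5 s.f.)

1411100 N·m


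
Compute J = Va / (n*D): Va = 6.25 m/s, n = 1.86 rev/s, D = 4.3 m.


Formula: J = Va / (n * D)
Step 1 — n * D = 1.86 * 4.3 = 7.998
Step 2 — J = 6.25 / 7.998 ≈ 0.78145 (5 s.f.)

0.78145


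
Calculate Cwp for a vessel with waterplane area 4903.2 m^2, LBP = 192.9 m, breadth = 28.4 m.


Formula: Cwp = Aw / (L * B)
Step 1 — L * B = 192.9 * 28.4 = 5478.36 m^2
Step 2 — Cwp = 4903.2 / 5478.36 ≈ 0.89501 (5 s.f.)

0.89501


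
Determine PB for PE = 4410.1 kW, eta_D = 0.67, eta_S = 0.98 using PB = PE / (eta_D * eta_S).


Formula: PB = PE / (eta_D * eta_S)
Step 1 — combined efficiency = eta_D * eta_S = 0.67 * 0.98 = 0.6566
Step 2 — PB = 4410.1 / 0.6566 ≈ 6716.6 kW (5 s.f.)

6716.6 kW


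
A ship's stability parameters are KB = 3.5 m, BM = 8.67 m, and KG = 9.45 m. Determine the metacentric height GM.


Formula: GM = KB + BM - KG
Step 1 — KM = KB + BM = 3.5 + 8.67 = 12.17 m
Step 2 — GM = KM - KG = 12.17 - 9.45 = 2.72 m

2.72 m


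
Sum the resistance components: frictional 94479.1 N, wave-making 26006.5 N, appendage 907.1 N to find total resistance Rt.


Formula: Rt = Rf + Rw + Ra
Substituting: Rt = 94479.1 + 26006.5 + 907.1
Result: Rt = 121392.7 N

121392.7 N


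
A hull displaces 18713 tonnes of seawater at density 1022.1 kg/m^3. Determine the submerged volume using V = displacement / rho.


Formula: V = mass / rho
Step 1 — convert tonnes to kg: 18713 t * 1000 = 18713000 kg
Step 2 — V = 18713000 / 1022.1 ≈ 18308 m^3 (5 s.f.)

18308 m^3


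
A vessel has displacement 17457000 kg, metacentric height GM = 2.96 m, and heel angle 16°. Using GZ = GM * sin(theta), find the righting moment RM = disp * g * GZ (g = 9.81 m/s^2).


Formula: GZ = GM * sin(theta); RM = disp * g * GZ
Step 1 — GZ = 2.96 * sin(16°) = 2.96 * 0.275637 = 0.815886 m
Step 2 — RM = 17457000 * 9.81 * 0.815886 ≈ 139720000 N·m (5 s.f.)

139720000 N·m


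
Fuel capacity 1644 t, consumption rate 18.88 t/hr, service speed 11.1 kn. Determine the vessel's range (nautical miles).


Formula: endurance = fuel / rate; range = endurance * speed
Step 1 — endurance = 1644 / 18.88 = 87.0763 hours
Step 2 — range = 87.0763 * 11.1 ≈ 966.55 nautical miles (5 s.f.)

966.55 NM


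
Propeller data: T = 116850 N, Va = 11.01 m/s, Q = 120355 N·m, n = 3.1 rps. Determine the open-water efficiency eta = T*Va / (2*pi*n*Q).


Formula: eta = T * Va / (2 * pi * n * Q)
Step 1 — numerator = T * Va = 116850 * 11.01 = 1286518.5
Step 2 — 2 * pi * n = 2 * pi * 3.1 = 19.477874
Step 3 — denominator = 19.477874 * 120355 = 2344259.53
Step 4 — eta = 1286518.5 / 2344259.53 ≈ 0.54880 (5 s.f.)

0.54880


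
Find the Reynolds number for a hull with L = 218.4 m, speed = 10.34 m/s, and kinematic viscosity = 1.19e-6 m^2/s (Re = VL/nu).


Formula: Re = V * L / nu
Step 1 — V * L = 10.34 * 218.4 = 2258.256 m^2/s
Step 2 — Re = 2258.256 / 1.19e-6 = 1.90e+09

1.90e+09


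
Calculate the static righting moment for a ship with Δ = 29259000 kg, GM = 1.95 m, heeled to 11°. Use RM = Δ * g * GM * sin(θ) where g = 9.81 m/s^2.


Formula: GZ = GM * sin(theta); RM = disp * g * GZ
Step 1 — GZ = 1.95 * sin(11°) = 1.95 * 0.190809 = 0.372078 m
Step 2 — RM = 29259000 * 9.81 * 0.372078 ≈ 106800000 N·m (5 s.f.)

106800000 N·m


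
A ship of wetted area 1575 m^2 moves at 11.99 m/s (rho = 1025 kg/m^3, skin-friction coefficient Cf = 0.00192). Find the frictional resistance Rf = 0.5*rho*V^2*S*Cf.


Formula: Rf = 0.5 * rho * V^2 * S * Cf
Step 1 — V^2 = 11.99^2 = 143.7601
Step 2 — 0.5 * rho * V^2 = 0.5 * 1025 * 143.7601 = 73677.05125
Step 3 — Rf = 73677.05125 * 1575 * 0.00192 ≈ 222800 N (5 s.f.)

222800 N


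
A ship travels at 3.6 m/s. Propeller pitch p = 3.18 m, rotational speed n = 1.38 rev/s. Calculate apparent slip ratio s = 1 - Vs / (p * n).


Formula: s = 1 - Vs / (p * n)
Step 1 — p * n = 3.18 * 1.38 = 4.3884
Step 2 — Vs / (p*n) = 3.6 / 4.3884 = 0.820345 (6 d.p.)
Step 3 — s = 1 - 0.820345 = 0.179655

0.179655


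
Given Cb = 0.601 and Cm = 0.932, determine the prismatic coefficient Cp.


Formula: Cp = Cb / Cm
Substituting: Cp = 0.601 / 0.932
Result: Cp ≈ 0.64485 (5 s.f.)

0.64485


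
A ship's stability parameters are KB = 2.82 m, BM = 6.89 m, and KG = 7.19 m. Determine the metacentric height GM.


Formula: GM = KB + BM - KG
Step 1 — KM = KB + BM = 2.82 + 6.89 = 9.71 m
Step 2 — GM = KM - KG = 9.71 - 7.19 = 2.52 m

2.52 m


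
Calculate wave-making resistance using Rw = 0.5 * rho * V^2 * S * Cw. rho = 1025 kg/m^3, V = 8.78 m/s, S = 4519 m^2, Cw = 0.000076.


Formula: Rw = 0.5 * rho * V^2 * S * Cw
Step 1 — V^2 = 8.78^2 = 77.0884
Step 2 — 0.5 * rho * V^2 = 0.5 * 1025 * 77.0884 = 39507.805
Step 3 — Rw = 39507.805 * 4519 * 0.000076 ≈ 13569 N (5 s.f.)

13569 N


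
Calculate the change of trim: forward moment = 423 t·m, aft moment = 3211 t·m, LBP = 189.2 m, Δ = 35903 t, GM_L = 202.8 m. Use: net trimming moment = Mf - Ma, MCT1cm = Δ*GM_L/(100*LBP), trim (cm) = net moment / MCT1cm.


Formula: net trimming moment = Mf - Ma; MCT1cm = Δ*GM_L/(100*LBP); trim = net moment / MCT1cm
Step 1 — net trimming moment = 423 - 3211 = -2788 t·m
Step 2 — MCT1cm = 35903 * 202.8 / (100 * 189.2) = 384.8377 t·m/cm
Step 3 — trim = -2788 / 384.8377 ≈ -7.2446 cm (5 s.f.)

-7.2446 cm


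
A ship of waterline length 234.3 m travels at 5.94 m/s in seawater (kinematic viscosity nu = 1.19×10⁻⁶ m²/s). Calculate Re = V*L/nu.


Formula: Re = V * L / nu
Step 1 — V * L = 5.94 * 234.3 = 1391.742 m^2/s
Step 2 — Re = 1391.742 / 1.19e-6 = 1.17e+09

1.17e+09


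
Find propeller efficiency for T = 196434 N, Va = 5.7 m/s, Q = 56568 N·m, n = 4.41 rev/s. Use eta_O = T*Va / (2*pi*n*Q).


Formula: eta = T * Va / (2 * pi * n * Q)
Step 1 — numerator = T * Va = 196434 * 5.7 = 1119673.8
Step 2 — 2 * pi * n = 2 * pi * 4.41 = 27.708847
Step 3 — denominator = 27.708847 * 56568 = 1567434.06
Step 4 — eta = 1119673.8 / 1567434.06 ≈ 0.71434 (5 s.f.)

0.71434


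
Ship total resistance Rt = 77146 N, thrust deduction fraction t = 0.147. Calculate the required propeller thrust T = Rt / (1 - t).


Formula: T = Rt / (1 - t)
Step 1 — (1 - t) = 1 - 0.147 = 0.853
Step 2 — T = 77146 / 0.853 ≈ 90441 N (5 s.f.)

90441 N


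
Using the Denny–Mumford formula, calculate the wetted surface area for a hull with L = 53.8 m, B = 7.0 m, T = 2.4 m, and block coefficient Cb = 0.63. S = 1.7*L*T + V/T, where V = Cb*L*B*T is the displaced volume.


Formula: S = 1.7*L*T + V/T with V = Cb*L*B*T, i.e. S = L * (1.7*T + Cb*B)
Step 1 — 1.7*T = 1.7 * 2.4 = 4.08 m
Step 2 — Cb*B = 0.63 * 7.0 = 4.41 m
Step 3 — 1.7*T + Cb*B = 4.08 + 4.41 = 8.49 m
Step 4 — S = 53.8 * 8.49 ≈ 456.76 m^2 (5 s.f.)

456.76 m^2


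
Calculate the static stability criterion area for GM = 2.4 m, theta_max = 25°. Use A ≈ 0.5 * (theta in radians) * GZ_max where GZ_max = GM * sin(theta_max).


Formula: GZ_max = GM * sin(theta); Area = 0.5 * theta_rad * GZ_max
Step 1 — GZ_max = 2.4 * sin(25°) = 2.4 * 0.422618 = 1.014283 m
Step 2 — theta_rad = 25 * pi/180 = 0.436332 rad
Step 3 — Area = 0.5 * 0.436332 * 1.014283 ≈ 0.22128 m·rad (5 s.f.)

0.22128 m·rad


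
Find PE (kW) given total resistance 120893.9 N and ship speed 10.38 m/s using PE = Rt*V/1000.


Formula: PE = Rt * V / 1000 (kW)
Step 1 — PE (W) = 120893.9 * 10.38 = 1254878.682 W
Step 2 — PE (kW) = 1254878.682 / 1000 ≈ 1254.9 kW (5 s.f.)

1254.9 kW


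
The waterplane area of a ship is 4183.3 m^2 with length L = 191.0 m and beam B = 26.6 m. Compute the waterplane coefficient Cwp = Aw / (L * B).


Formula: Cwp = Aw / (L * B)
Step 1 — L * B = 191.0 * 26.6 = 5080.6 m^2
Step 2 — Cwp = 4183.3 / 5080.6 ≈ 0.82339 (5 s.f.)

0.82339


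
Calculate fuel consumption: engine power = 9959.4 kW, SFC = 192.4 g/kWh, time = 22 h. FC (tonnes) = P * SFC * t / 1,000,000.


Formula: FC (tonnes) = P * SFC * t / 1,000,000
Step 1 — P * SFC * t = 9959.4 * 192.4 * 22 = 42156148.32 g
Step 2 — FC (tonnes) = 42156148.32 / 1,000,000 ≈ 42.156 tonnes (5 s.f.)

42.156 tonnes


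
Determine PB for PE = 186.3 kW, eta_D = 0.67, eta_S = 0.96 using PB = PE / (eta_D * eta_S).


Formula: PB = PE / (eta_D * eta_S)
Step 1 — combined efficiency = eta_D * eta_S = 0.67 * 0.96 = 0.6432
Step 2 — PB = 186.3 / 0.6432 ≈ 289.65 kW (5 s.f.)

289.65 kW


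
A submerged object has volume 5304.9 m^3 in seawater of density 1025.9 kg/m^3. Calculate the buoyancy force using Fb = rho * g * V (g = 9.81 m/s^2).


Formula: Fb = rho * g * V
Substituting: Fb = 1025.9 * 9.81 * 5304.9
Intermediate: 1025.9 * 9.81 = 10064.079
Result: Fb = 10064.079 * 5304.9 ≈ 53389000 N (5 s.f.)

53389000 N


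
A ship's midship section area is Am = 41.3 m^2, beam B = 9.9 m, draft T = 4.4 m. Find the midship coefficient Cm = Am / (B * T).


Formula: Cm = Am / (B * T)
Step 1 — B * T = 9.9 * 4.4 = 43.56 m^2
Step 2 — Cm = 41.3 / 43.56 ≈ 0.94812 (5 s.f.)

0.94812


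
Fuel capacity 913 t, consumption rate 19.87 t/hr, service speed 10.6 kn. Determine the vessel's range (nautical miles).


Formula: endurance = fuel / rate; range = endurance * speed
Step 1 — endurance = 913 / 19.87 = 45.9487 hours
Step 2 — range = 45.9487 * 10.6 ≈ 487.06 nautical miles (5 s.f.)

487.06 NM


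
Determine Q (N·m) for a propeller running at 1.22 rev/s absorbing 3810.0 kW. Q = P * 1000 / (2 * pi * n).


Formula: Q = P_W / (2 * pi * n)
Step 1 — P_W = 3810.0 kW * 1000 = 3810000.0 W
Step 2 — 2 * pi * n = 2 * pi * 1.22 = 7.665486
Step 3 — Q = 3810000.0 / 7.665486 ≈ 497030 N·m (5 s.f.)

497030 N·m


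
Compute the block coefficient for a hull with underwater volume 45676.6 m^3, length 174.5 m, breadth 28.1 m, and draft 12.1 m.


Formula: Cb = V / (L * B * T)
Step 1 — L * B * T = 174.5 * 28.1 * 12.1 = 59331.745 m^3
Step 2 — Cb = 45676.6 / 59331.745 ≈ 0.76985 (5 s.f.)

0.76985


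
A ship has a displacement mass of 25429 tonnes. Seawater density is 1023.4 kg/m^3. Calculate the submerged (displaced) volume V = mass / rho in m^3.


Formula: V = mass / rho
Step 1 — convert tonnes to kg: 25429 t * 1000 = 25429000 kg
Step 2 — V = 25429000 / 1023.4 ≈ 24848 m^3 (5 s.f.)

24848 m^3


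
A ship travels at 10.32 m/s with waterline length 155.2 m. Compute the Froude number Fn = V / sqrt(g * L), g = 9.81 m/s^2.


Formula: Fn = V / sqrt(g * L)
Step 1 — g * L = 9.81 * 155.2 = 1522.512
Step 2 — sqrt(g * L) = sqrt(1522.512) = 39.01938
Step 3 — Fn = 10.32 / 39.01938 ≈ 0.26448 (5 s.f.)

0.26448


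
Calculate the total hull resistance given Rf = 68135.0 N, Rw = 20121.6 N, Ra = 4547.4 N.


Formula: Rt = Rf + Rw + Ra
Substituting: Rt = 68135.0 + 20121.6 + 4547.4
Result: Rt = 92804.0 N

92804.0 N


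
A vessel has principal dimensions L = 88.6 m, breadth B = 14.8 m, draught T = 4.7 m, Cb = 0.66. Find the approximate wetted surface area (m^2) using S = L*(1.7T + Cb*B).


Formula: S = 1.7*L*T + V/T with V = Cb*L*B*T, i.e. S = L * (1.7*T + Cb*B)
Step 1 — 1.7*T = 1.7 * 4.7 = 7.99 m
Step 2 — Cb*B = 0.66 * 14.8 = 9.768 m
Step 3 — 1.7*T + Cb*B = 7.99 + 9.768 = 17.758 m
Step 4 — S = 88.6 * 17.758 ≈ 1573.4 m^2 (5 s.f.)

1573.4 m^2


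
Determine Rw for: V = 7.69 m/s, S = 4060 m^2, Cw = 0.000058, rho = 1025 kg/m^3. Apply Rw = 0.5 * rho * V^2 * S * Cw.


Formula: Rw = 0.5 * rho * V^2 * S * Cw
Step 1 — V^2 = 7.69^2 = 59.1361
Step 2 — 0.5 * rho * V^2 = 0.5 * 1025 * 59.1361 = 30307.25125
Step 3 — Rw = 30307.25125 * 4060 * 0.000058 ≈ 7136.8 N (5 s.f.)

7136.8 N


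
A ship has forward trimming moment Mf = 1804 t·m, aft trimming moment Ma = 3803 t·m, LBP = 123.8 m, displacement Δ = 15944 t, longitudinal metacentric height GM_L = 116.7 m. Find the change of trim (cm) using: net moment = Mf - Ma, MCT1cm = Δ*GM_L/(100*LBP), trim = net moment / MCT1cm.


Formula: net trimming moment = Mf - Ma; MCT1cm = Δ*GM_L/(100*LBP); trim = net moment / MCT1cm
Step 1 — net trimming moment = 1804 - 3803 = -1999 t·m
Step 2 — MCT1cm = 15944 * 116.7 / (100 * 123.8) = 150.296 t·m/cm
Step 3 — trim = -1999 / 150.296 ≈ -13.300 cm (5 s.f.)

-13.300 cm


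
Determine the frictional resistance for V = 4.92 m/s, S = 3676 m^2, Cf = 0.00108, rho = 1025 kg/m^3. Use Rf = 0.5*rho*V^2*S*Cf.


Formula: Rf = 0.5 * rho * V^2 * S * Cf
Step 1 — V^2 = 4.92^2 = 24.2064
Step 2 — 0.5 * rho * V^2 = 0.5 * 1025 * 24.2064 = 12405.78
Step 3 — Rf = 12405.78 * 3676 * 0.00108 ≈ 49252 N (5 s.f.)

49252 N


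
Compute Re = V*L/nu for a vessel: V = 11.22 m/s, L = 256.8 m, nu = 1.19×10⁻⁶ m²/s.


Formula: Re = V * L / nu
Step 1 — V * L = 11.22 * 256.8 = 2881.296 m^2/s
Step 2 — Re = 2881.296 / 1.19e-6 = 2.42e+09

2.42e+09


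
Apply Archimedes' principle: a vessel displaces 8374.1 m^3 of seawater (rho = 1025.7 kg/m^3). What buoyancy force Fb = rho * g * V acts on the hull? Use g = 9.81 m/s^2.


Formula: Fb = rho * g * V
Substituting: Fb = 1025.7 * 9.81 * 8374.1
Intermediate: 1025.7 * 9.81 = 10062.117
Result: Fb = 10062.117 * 8374.1 ≈ 84261000 N (5 s.f.)

84261000 N


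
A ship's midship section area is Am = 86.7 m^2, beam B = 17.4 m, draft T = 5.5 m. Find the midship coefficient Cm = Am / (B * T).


Formula: Cm = Am / (B * T)
Step 1 — B * T = 17.4 * 5.5 = 95.7 m^2
Step 2 — Cm = 86.7 / 95.7 ≈ 0.90596 (5 s.f.)

0.90596


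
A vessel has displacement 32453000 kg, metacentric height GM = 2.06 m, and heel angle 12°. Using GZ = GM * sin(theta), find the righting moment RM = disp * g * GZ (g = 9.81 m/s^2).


Formula: GZ = GM * sin(theta); RM = disp * g * GZ
Step 1 — GZ = 2.06 * sin(12°) = 2.06 * 0.207912 = 0.428299 m
Step 2 — RM = 32453000 * 9.81 * 0.428299 ≈ 136350000 N·m (5 s.f.)

136350000 N·m


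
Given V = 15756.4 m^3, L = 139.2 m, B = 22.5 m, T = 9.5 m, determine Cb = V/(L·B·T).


Formula: Cb = V / (L * B * T)
Step 1 — L * B * T = 139.2 * 22.5 * 9.5 = 29754.0 m^3
Step 2 — Cb = 15756.4 / 29754.0 ≈ 0.52956 (5 s.f.)

0.52956


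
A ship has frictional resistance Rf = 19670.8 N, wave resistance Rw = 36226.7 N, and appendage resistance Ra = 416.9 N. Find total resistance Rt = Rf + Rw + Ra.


Formula: Rt = Rf + Rw + Ra
Substituting: Rt = 19670.8 + 36226.7 + 416.9
Result: Rt = 56314.4 N

56314.4 N


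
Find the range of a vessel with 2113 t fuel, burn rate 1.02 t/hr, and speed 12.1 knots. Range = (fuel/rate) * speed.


Formula: endurance = fuel / rate; range = endurance * speed
Step 1 — endurance = 2113 / 1.02 = 2071.5686 hours
Step 2 — range = 2071.5686 * 12.1 ≈ 25066 nautical miles (5 s.f.)

25066 NM


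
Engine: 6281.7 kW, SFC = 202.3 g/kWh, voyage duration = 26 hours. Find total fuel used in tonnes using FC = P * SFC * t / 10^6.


Formula: FC (tonnes) = P * SFC * t / 1,000,000
Step 1 — P * SFC * t = 6281.7 * 202.3 * 26 = 33040485.66 g
Step 2 — FC (tonnes) = 33040485.66 / 1,000,000 ≈ 33.040 tonnes (5 s.f.)

33.040 tonnes


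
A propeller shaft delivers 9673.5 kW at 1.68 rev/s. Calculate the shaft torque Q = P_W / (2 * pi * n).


Formula: Q = P_W / (2 * pi * n)
Step 1 — P_W = 9673.5 kW * 1000 = 9673500.0 W
Step 2 — 2 * pi * n = 2 * pi * 1.68 = 10.555751
Step 3 — Q = 9673500.0 / 10.555751 ≈ 916420 N·m (5 s.f.)

916420 N·m


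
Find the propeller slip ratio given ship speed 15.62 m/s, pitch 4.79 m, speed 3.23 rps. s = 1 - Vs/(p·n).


Formula: s = 1 - Vs / (p * n)
Step 1 — p * n = 4.79 * 3.23 = 15.4717
Step 2 — Vs / (p*n) = 15.62 / 15.4717 = 1.009585 (6 d.p.)
Step 3 — s = 1 - 1.009585 = -0.009585

-0.009585


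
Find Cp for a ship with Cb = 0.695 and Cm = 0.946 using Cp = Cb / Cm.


Formula: Cp = Cb / Cm
Substituting: Cp = 0.695 / 0.946
Result: Cp ≈ 0.73467 (5 s.f.)

0.73467


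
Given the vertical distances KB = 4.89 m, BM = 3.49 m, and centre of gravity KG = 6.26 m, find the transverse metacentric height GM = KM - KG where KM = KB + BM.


Formula: GM = KB + BM - KG
Step 1 — KM = KB + BM = 4.89 + 3.49 = 8.38 m
Step 2 — GM = KM - KG = 8.38 - 6.26 = 2.12 m

2.12 m


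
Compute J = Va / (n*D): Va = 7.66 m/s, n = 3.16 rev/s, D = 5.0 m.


Formula: J = Va / (n * D)
Step 1 — n * D = 3.16 * 5.0 = 15.8
Step 2 — J = 7.66 / 15.8 ≈ 0.48481 (5 s.f.)

0.48481


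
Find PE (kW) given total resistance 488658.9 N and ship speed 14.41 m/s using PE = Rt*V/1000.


Formula: PE = Rt * V / 1000 (kW)
Step 1 — PE (W) = 488658.9 * 14.41 = 7041574.749 W
Step 2 — PE (kW) = 7041574.749 / 1000 ≈ 7041.6 kW (5 s.f.)

7041.6 kW


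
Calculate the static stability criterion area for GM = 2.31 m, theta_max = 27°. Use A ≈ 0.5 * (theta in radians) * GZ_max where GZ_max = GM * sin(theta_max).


Formula: GZ_max = GM * sin(theta); Area = 0.5 * theta_rad * GZ_max
Step 1 — GZ_max = 2.31 * sin(27°) = 2.31 * 0.45399 = 1.048717 m
Step 2 — theta_rad = 27 * pi/180 = 0.471239 rad
Step 3 — Area = 0.5 * 0.471239 * 1.048717 ≈ 0.24710 m·rad (5 s.f.)

0.24710 m·rad


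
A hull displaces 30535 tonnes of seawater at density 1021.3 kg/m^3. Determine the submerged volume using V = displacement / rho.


Formula: V = mass / rho
Step 1 — convert tonnes to kg: 30535 t * 1000 = 30535000 kg
Step 2 — V = 30535000 / 1021.3 ≈ 29898 m^3 (5 s.f.)

29898 m^3


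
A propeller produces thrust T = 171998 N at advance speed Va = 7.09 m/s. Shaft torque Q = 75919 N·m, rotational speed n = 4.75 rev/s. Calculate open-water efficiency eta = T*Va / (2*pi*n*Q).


Formula: eta = T * Va / (2 * pi * n * Q)
Step 1 — numerator = T * Va = 171998 * 7.09 = 1219465.82
Step 2 — 2 * pi * n = 2 * pi * 4.75 = 29.84513
Step 3 — denominator = 29.84513 * 75919 = 2265812.42
Step 4 — eta = 1219465.82 / 2265812.42 ≈ 0.53820 (5 s.f.)

0.53820


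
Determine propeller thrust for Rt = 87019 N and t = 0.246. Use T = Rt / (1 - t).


Formula: T = Rt / (1 - t)
Step 1 — (1 - t) = 1 - 0.246 = 0.754
Step 2 — T = 87019 / 0.754 ≈ 115410 N (5 s.f.)

115410 N


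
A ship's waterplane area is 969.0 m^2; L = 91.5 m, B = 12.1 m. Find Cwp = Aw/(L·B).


Formula: Cwp = Aw / (L * B)
Step 1 — L * B = 91.5 * 12.1 = 1107.15 m^2
Step 2 — Cwp = 969.0 / 1107.15 ≈ 0.87522 (5 s.f.)

0.87522


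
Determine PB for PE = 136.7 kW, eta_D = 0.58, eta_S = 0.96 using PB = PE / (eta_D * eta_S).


Formula: PB = PE / (eta_D * eta_S)
Step 1 — combined efficiency = eta_D * eta_S = 0.58 * 0.96 = 0.5568
Step 2 — PB = 136.7 / 0.5568 ≈ 245.51 kW (5 s.f.)

245.51 kW


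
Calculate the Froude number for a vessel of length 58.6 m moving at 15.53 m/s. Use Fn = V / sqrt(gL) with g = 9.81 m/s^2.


Formula: Fn = V / sqrt(g * L)
Step 1 — g * L = 9.81 * 58.6 = 574.866
Step 2 — sqrt(g * L) = sqrt(574.866) = 23.976363
Step 3 — Fn = 15.53 / 23.976363 ≈ 0.64772 (5 s.f.)

0.64772


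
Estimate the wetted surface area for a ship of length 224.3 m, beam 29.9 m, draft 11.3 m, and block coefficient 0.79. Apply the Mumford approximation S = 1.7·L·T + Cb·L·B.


Formula: S = 1.7*L*T + V/T with V = Cb*L*B*T, i.e. S = L * (1.7*T + Cb*B)
Step 1 — 1.7*T = 1.7 * 11.3 = 19.21 m
Step 2 — Cb*B = 0.79 * 29.9 = 23.621 m
Step 3 — 1.7*T + Cb*B = 19.21 + 23.621 = 42.831 m
Step 4 — S = 224.3 * 42.831 ≈ 9607.0 m^2 (5 s.f.)

9607.0 m^2


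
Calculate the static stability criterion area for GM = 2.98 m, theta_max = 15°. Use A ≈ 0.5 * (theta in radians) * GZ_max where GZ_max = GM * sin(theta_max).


Formula: GZ_max = GM * sin(theta); Area = 0.5 * theta_rad * GZ_max
Step 1 — GZ_max = 2.98 * sin(15°) = 2.98 * 0.258819 = 0.771281 m
Step 2 — theta_rad = 15 * pi/180 = 0.261799 rad
Step 3 — Area = 0.5 * 0.261799 * 0.771281 ≈ 0.10096 m·rad (5 s.f.)

0.10096 m·rad


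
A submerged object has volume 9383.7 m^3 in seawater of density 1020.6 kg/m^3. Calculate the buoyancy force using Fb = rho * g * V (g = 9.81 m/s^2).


Formula: Fb = rho * g * V
Substituting: Fb = 1020.6 * 9.81 * 9383.7
Intermediate: 1020.6 * 9.81 = 10012.086
Result: Fb = 10012.086 * 9383.7 ≈ 93950000 N (5 s.f.)

93950000 N


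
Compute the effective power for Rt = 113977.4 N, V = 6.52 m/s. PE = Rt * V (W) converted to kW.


Formula: PE = Rt * V / 1000 (kW)
Step 1 — PE (W) = 113977.4 * 6.52 = 743132.648 W
Step 2 — PE (kW) = 743132.648 / 1000 ≈ 743.13 kW (5 s.f.)

743.13 kW


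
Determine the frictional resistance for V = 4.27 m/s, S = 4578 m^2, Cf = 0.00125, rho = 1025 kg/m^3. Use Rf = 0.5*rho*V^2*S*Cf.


Formula: Rf = 0.5 * rho * V^2 * S * Cf
Step 1 — V^2 = 4.27^2 = 18.2329
Step 2 — 0.5 * rho * V^2 = 0.5 * 1025 * 18.2329 = 9344.36125
Step 3 — Rf = 9344.36125 * 4578 * 0.00125 ≈ 53473 N (5 s.f.)

53473 N


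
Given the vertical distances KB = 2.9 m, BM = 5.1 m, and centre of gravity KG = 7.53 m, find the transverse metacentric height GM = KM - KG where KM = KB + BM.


Formula: GM = KB + BM - KG
Step 1 — KM = KB + BM = 2.9 + 5.1 = 8.0 m
Step 2 — GM = KM - KG = 8.0 - 7.53 = 0.47 m

0.47 m


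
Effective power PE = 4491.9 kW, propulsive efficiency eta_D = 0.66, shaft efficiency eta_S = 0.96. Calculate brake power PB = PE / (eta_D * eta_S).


Formula: PB = PE / (eta_D * eta_S)
Step 1 — combined efficiency = eta_D * eta_S = 0.66 * 0.96 = 0.6336
Step 2 — PB = 4491.9 / 0.6336 ≈ 7089.5 kW (5 s.f.)

7089.5 kW


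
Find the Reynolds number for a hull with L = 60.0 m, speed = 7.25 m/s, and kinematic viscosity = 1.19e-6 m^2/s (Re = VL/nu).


Formula: Re = V * L / nu
Step 1 — V * L = 7.25 * 60.0 = 435.0 m^2/s
Step 2 — Re = 435.0 / 1.19e-6 = 3.66e+08

3.66e+08


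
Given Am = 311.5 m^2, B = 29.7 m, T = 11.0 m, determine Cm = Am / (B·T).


Formula: Cm = Am / (B * T)
Step 1 — B * T = 29.7 * 11.0 = 326.7 m^2
Step 2 — Cm = 311.5 / 326.7 ≈ 0.95347 (5 s.f.)

0.95347


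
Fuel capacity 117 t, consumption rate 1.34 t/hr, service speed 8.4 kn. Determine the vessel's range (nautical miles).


Formula: endurance = fuel / rate; range = endurance * speed
Step 1 — endurance = 117 / 1.34 = 87.3134 hours
Step 2 — range = 87.3134 * 8.4 ≈ 733.43 nautical miles (5 s.f.)

733.43 NM


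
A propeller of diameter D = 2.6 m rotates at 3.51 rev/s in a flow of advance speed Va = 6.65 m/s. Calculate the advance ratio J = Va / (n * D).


Formula: J = Va / (n * D)
Step 1 — n * D = 3.51 * 2.6 = 9.126
Step 2 — J = 6.65 / 9.126 ≈ 0.72869 (5 s.f.)

0.72869


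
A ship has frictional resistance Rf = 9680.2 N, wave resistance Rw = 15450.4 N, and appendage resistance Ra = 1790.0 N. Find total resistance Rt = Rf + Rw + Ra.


Formula: Rt = Rf + Rw + Ra
Substituting: Rt = 9680.2 + 15450.4 + 1790.0
Result: Rt = 26920.6 N

26920.6 N


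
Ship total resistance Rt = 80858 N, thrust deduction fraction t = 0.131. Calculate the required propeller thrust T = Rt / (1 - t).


Formula: T = Rt / (1 - t)
Step 1 — (1 - t) = 1 - 0.131 = 0.869
Step 2 — T = 80858 / 0.869 ≈ 93047 N (5 s.f.)

93047 N


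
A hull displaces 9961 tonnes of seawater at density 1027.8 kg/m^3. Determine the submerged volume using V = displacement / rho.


Formula: V = mass / rho
Step 1 — convert tonnes to kg: 9961 t * 1000 = 9961000 kg
Step 2 — V = 9961000 / 1027.8 ≈ 9691.6 m^3 (5 s.f.)

9691.6 m^3


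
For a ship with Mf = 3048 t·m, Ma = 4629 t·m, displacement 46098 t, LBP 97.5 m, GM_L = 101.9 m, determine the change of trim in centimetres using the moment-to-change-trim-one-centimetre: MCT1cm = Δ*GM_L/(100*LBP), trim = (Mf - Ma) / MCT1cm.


Formula: net trimming moment = Mf - Ma; MCT1cm = Δ*GM_L/(100*LBP); trim = net moment / MCT1cm
Step 1 — net trimming moment = 3048 - 4629 = -1581 t·m
Step 2 — MCT1cm = 46098 * 101.9 / (100 * 97.5) = 481.7832 t·m/cm
Step 3 — trim = -1581 / 481.7832 ≈ -3.2816 cm (5 s.f.)

-3.2816 cm


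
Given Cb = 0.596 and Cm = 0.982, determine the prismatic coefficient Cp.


Formula: Cp = Cb / Cm
Substituting: Cp = 0.596 / 0.982
Result: Cp ≈ 0.60692 (5 s.f.)

0.60692


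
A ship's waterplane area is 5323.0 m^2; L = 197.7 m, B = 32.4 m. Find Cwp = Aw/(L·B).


Formula: Cwp = Aw / (L * B)
Step 1 — L * B = 197.7 * 32.4 = 6405.48 m^2
Step 2 — Cwp = 5323.0 / 6405.48 ≈ 0.83101 (5 s.f.)

0.83101


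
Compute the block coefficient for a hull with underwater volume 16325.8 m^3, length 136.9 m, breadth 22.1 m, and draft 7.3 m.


Formula: Cb = V / (L * B * T)
Step 1 — L * B * T = 136.9 * 22.1 * 7.3 = 22086.077 m^3
Step 2 — Cb = 16325.8 / 22086.077 ≈ 0.73919 (5 s.f.)

0.73919


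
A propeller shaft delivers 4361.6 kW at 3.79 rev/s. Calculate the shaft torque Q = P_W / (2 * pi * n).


Formula: Q = P_W / (2 * pi * n)
Step 1 — P_W = 4361.6 kW * 1000 = 4361600.0 W
Step 2 — 2 * pi * n = 2 * pi * 3.79 = 23.813272
Step 3 — Q = 4361600.0 / 23.813272 ≈ 183160 N·m (5 s.f.)

183160 N·m


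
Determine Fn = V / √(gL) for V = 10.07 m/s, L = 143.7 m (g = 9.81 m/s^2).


Formula: Fn = V / sqrt(g * L)
Step 1 — g * L = 9.81 * 143.7 = 1409.697
Step 2 — sqrt(g * L) = sqrt(1409.697) = 37.545932
Step 3 — Fn = 10.07 / 37.545932 ≈ 0.26820 (5 s.f.)

0.26820


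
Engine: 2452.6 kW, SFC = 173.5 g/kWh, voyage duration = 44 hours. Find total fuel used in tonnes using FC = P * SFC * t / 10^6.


Formula: FC (tonnes) = P * SFC * t / 1,000,000
Step 1 — P * SFC * t = 2452.6 * 173.5 * 44 = 18723148.4 g
Step 2 — FC (tonnes) = 18723148.4 / 1,000,000 ≈ 18.723 tonnes (5 s.f.)

18.723 tonnes


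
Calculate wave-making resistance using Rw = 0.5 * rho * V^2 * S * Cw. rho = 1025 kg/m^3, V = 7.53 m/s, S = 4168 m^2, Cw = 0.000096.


Formula: Rw = 0.5 * rho * V^2 * S * Cw
Step 1 — V^2 = 7.53^2 = 56.7009
Step 2 — 0.5 * rho * V^2 = 0.5 * 1025 * 56.7009 = 29059.21125
Step 3 — Rw = 29059.21125 * 4168 * 0.000096 ≈ 11627 N (5 s.f.)

11627 N


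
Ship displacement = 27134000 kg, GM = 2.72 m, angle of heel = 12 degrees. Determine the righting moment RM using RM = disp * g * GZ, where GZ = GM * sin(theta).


Formula: GZ = GM * sin(theta); RM = disp * g * GZ
Step 1 — GZ = 2.72 * sin(12°) = 2.72 * 0.207912 = 0.565521 m
Step 2 — RM = 27134000 * 9.81 * 0.565521 ≈ 150530000 N·m (5 s.f.)

150530000 N·m


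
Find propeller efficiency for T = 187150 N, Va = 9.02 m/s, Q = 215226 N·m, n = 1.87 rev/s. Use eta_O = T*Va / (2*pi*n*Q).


Formula: eta = T * Va / (2 * pi * n * Q)
Step 1 — numerator = T * Va = 187150 * 9.02 = 1688093.0
Step 2 — 2 * pi * n = 2 * pi * 1.87 = 11.749557
Step 3 — denominator = 11.749557 * 215226 = 2528810.15
Step 4 — eta = 1688093.0 / 2528810.15 ≈ 0.66754 (5 s.f.)

0.66754


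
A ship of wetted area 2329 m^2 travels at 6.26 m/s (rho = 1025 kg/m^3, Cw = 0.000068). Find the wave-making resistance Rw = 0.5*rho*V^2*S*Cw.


Formula: Rw = 0.5 * rho * V^2 * S * Cw
Step 1 — V^2 = 6.26^2 = 39.1876
Step 2 — 0.5 * rho * V^2 = 0.5 * 1025 * 39.1876 = 20083.645
Step 3 — Rw = 20083.645 * 2329 * 0.000068 ≈ 3180.7 N (5 s.f.)

3180.7 N


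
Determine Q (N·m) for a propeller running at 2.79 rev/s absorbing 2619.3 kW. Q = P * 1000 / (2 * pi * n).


Formula: Q = P_W / (2 * pi * n)
Step 1 — P_W = 2619.3 kW * 1000 = 2619300.0 W
Step 2 — 2 * pi * n = 2 * pi * 2.79 = 17.530087
Step 3 — Q = 2619300.0 / 17.530087 ≈ 149420 N·m (5 s.f.)

149420 N·m


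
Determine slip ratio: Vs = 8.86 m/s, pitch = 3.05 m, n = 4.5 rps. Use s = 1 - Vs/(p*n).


Formula: s = 1 - Vs / (p * n)
Step 1 — p * n = 3.05 * 4.5 = 13.725
Step 2 — Vs / (p*n) = 8.86 / 13.725 = 0.645537 (6 d.p.)
Step 3 — s = 1 - 0.645537 = 0.354463

0.354463


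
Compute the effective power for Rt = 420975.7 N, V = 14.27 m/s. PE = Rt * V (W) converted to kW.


Formula: PE = Rt * V / 1000 (kW)
Step 1 — PE (W) = 420975.7 * 14.27 = 6007323.239 W
Step 2 — PE (kW) = 6007323.239 / 1000 ≈ 6007.3 kW (5 s.f.)

6007.3 kW


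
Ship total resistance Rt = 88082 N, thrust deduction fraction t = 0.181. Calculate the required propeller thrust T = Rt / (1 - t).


Formula: T = Rt / (1 - t)
Step 1 — (1 - t) = 1 - 0.181 = 0.819
Step 2 — T = 88082 / 0.819 ≈ 107550 N (5 s.f.)

107550 N


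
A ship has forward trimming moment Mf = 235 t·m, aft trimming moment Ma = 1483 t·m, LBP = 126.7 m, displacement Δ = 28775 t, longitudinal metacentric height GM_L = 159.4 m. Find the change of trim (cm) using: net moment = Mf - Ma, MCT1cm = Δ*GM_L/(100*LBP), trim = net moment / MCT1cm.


Formula: net trimming moment = Mf - Ma; MCT1cm = Δ*GM_L/(100*LBP); trim = net moment / MCT1cm
Step 1 — net trimming moment = 235 - 1483 = -1248 t·m
Step 2 — MCT1cm = 28775 * 159.4 / (100 * 126.7) = 362.0154 t·m/cm
Step 3 — trim = -1248 / 362.0154 ≈ -3.4474 cm (5 s.f.)

-3.4474 cm


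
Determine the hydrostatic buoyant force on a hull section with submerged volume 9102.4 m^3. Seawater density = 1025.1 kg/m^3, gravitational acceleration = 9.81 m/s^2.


Formula: Fb = rho * g * V
Substituting: Fb = 1025.1 * 9.81 * 9102.4
Intermediate: 1025.1 * 9.81 = 10056.231
Result: Fb = 10056.231 * 9102.4 ≈ 91536000 N (5 s.f.)

91536000 N


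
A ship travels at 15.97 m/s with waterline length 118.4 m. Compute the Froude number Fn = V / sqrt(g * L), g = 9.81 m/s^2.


Formula: Fn = V / sqrt(g * L)
Step 1 — g * L = 9.81 * 118.4 = 1161.504
Step 2 — sqrt(g * L) = sqrt(1161.504) = 34.080845
Step 3 — Fn = 15.97 / 34.080845 ≈ 0.46859 (5 s.f.)

0.46859


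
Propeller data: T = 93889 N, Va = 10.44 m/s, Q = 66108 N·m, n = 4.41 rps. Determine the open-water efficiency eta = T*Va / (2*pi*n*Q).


Formula: eta = T * Va / (2 * pi * n * Q)
Step 1 — numerator = T * Va = 93889 * 10.44 = 980201.16
Step 2 — 2 * pi * n = 2 * pi * 4.41 = 27.708847
Step 3 — denominator = 27.708847 * 66108 = 1831776.46
Step 4 — eta = 980201.16 / 1831776.46 ≈ 0.53511 (5 s.f.)

0.53511


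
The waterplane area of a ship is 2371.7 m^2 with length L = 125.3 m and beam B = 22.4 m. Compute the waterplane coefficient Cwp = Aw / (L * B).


Formula: Cwp = Aw / (L * B)
Step 1 — L * B = 125.3 * 22.4 = 2806.72 m^2
Step 2 — Cwp = 2371.7 / 2806.72 ≈ 0.84501 (5 s.f.)

0.84501


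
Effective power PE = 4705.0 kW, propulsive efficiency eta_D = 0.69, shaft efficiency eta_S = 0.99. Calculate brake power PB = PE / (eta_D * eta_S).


Formula: PB = PE / (eta_D * eta_S)
Step 1 — combined efficiency = eta_D * eta_S = 0.69 * 0.99 = 0.6831
Step 2 — PB = 4705.0 / 0.6831 ≈ 6887.7 kW (5 s.f.)

6887.7 kW


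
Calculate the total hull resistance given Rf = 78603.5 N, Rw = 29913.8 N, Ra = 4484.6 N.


Formula: Rt = Rf + Rw + Ra
Substituting: Rt = 78603.5 + 29913.8 + 4484.6
Result: Rt = 113001.9 N

113001.9 N


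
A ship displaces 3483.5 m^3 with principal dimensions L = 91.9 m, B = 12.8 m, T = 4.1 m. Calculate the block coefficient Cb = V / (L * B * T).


Formula: Cb = V / (L * B * T)
Step 1 — L * B * T = 91.9 * 12.8 * 4.1 = 4822.912 m^3
Step 2 — Cb = 3483.5 / 4822.912 ≈ 0.72228 (5 s.f.)

0.72228


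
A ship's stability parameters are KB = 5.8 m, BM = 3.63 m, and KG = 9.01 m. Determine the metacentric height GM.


Formula: GM = KB + BM - KG
Step 1 — KM = KB + BM = 5.8 + 3.63 = 9.43 m
Step 2 — GM = KM - KG = 9.43 - 9.01 = 0.42 m

0.42 m


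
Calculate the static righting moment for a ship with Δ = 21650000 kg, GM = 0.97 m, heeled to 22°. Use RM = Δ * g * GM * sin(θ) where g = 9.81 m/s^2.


Formula: GZ = GM * sin(theta); RM = disp * g * GZ
Step 1 — GZ = 0.97 * sin(22°) = 0.97 * 0.374607 = 0.363369 m
Step 2 — RM = 21650000 * 9.81 * 0.363369 ≈ 77175000 N·m (5 s.f.)

77175000 N·m


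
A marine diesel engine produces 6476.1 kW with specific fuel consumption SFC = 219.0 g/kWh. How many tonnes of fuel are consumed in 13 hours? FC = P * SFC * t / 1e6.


Formula: FC (tonnes) = P * SFC * t / 1,000,000
Step 1 — P * SFC * t = 6476.1 * 219.0 * 13 = 18437456.7 g
Step 2 — FC (tonnes) = 18437456.7 / 1,000,000 ≈ 18.437 tonnes (5 s.f.)

18.437 tonnes


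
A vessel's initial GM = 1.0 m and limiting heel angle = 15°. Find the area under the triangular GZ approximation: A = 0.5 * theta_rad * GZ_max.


Formula: GZ_max = GM * sin(theta); Area = 0.5 * theta_rad * GZ_max
Step 1 — GZ_max = 1.0 * sin(15°) = 1.0 * 0.258819 = 0.258819 m
Step 2 — theta_rad = 15 * pi/180 = 0.261799 rad
Step 3 — Area = 0.5 * 0.261799 * 0.258819 ≈ 0.033879 m·rad (5 s.f.)

0.033879 m·rad


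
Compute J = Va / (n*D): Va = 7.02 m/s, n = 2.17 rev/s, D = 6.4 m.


Formula: J = Va / (n * D)
Step 1 — n * D = 2.17 * 6.4 = 13.888
Step 2 — J = 7.02 / 13.888 ≈ 0.50547 (5 s.f.)

0.50547


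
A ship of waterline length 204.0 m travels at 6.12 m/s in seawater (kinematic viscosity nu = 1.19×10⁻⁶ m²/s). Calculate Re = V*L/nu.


Formula: Re = V * L / nu
Step 1 — V * L = 6.12 * 204.0 = 1248.48 m^2/s
Step 2 — Re = 1248.48 / 1.19e-6 = 1.05e+09

1.05e+09


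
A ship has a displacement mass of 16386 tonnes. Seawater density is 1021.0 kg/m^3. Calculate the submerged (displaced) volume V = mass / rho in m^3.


Formula: V = mass / rho
Step 1 — convert tonnes to kg: 16386 t * 1000 = 16386000 kg
Step 2 — V = 16386000 / 1021.0 ≈ 16049 m^3 (5 s.f.)

16049 m^3


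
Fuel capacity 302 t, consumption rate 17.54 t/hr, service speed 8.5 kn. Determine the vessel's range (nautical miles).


Formula: endurance = fuel / rate; range = endurance * speed
Step 1 — endurance = 302 / 17.54 = 17.2178 hours
Step 2 — range = 17.2178 * 8.5 ≈ 146.35 nautical miles (5 s.f.)

146.35 NM


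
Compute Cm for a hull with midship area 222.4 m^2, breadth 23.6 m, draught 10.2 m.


Formula: Cm = Am / (B * T)
Step 1 — B * T = 23.6 * 10.2 = 240.72 m^2
Step 2 — Cm = 222.4 / 240.72 ≈ 0.92389 (5 s.f.)

0.92389


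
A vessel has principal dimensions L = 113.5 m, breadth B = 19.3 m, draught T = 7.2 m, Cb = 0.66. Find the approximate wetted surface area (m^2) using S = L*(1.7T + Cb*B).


Formula: S = 1.7*L*T + V/T with V = Cb*L*B*T, i.e. S = L * (1.7*T + Cb*B)
Step 1 — 1.7*T = 1.7 * 7.2 = 12.24 m
Step 2 — Cb*B = 0.66 * 19.3 = 12.738 m
Step 3 — 1.7*T + Cb*B = 12.24 + 12.738 = 24.978 m
Step 4 — S = 113.5 * 24.978 ≈ 2835.0 m^2 (5 s.f.)

2835.0 m^2


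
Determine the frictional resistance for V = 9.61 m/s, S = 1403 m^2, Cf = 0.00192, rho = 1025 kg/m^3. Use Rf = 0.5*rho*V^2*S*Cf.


Formula: Rf = 0.5 * rho * V^2 * S * Cf
Step 1 — V^2 = 9.61^2 = 92.3521
Step 2 — 0.5 * rho * V^2 = 0.5 * 1025 * 92.3521 = 47330.45125
Step 3 — Rf = 47330.45125 * 1403 * 0.00192 ≈ 127500 N (5 s.f.)

127500 N


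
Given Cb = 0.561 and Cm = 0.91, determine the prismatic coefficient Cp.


Formula: Cp = Cb / Cm
Substituting: Cp = 0.561 / 0.91
Result: Cp ≈ 0.61648 (5 s.f.)

0.61648


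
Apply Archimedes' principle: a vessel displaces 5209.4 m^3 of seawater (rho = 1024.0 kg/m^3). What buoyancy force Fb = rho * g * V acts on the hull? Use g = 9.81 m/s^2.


Formula: Fb = rho * g * V
Substituting: Fb = 1024.0 * 9.81 * 5209.4
Intermediate: 1024.0 * 9.81 = 10045.44
Result: Fb = 10045.44 * 5209.4 ≈ 52331000 N (5 s.f.)

52331000 N
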